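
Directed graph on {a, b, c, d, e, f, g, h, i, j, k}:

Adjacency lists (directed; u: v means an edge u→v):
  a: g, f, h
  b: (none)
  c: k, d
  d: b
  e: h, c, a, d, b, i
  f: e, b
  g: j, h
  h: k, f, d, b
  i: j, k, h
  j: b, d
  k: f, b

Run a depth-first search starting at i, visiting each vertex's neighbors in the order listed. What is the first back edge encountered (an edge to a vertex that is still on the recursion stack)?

DFS from i (visiting each vertex's neighbors in the order listed); mark gray on enter, black on exit:
i gray
  j gray
    b gray
    b black
    d gray
      d→b: b black — skip
    d black
  j black
  k gray
    f gray
      e gray
        h gray
          h→k: k is gray → back edge
First back edge: h → k.

h→k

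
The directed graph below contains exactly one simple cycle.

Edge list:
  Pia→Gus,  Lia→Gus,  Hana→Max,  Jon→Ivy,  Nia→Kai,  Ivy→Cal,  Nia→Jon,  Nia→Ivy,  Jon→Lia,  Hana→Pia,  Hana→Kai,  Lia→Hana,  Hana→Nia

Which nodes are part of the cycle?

Jon, Lia, Nia, Hana

DFS with gray/black marking from Hana:
Hana gray
  Pia gray
    Gus gray
    Gus black
  Pia black
  Nia gray
    Kai gray
    Kai black
    Ivy gray
      Cal gray
      Cal black
    Ivy black
    Jon gray
      Lia gray
        Lia→Gus: Gus black — skip
        Lia→Hana: Hana is gray → back edge
Back edge closes the cycle Hana → Nia → Jon → Lia → Hana; its vertices are {Jon, Lia, Nia, Hana}.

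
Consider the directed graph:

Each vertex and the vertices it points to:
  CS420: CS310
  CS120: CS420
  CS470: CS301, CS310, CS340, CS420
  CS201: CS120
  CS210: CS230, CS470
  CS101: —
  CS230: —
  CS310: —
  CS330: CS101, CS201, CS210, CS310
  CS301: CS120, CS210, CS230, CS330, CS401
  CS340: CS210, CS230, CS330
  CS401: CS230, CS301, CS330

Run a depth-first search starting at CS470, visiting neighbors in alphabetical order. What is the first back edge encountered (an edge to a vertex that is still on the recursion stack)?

DFS from CS470 (visiting neighbors in alphabetical order); mark gray on enter, black on exit:
CS470 gray
  CS301 gray
    CS120 gray
      CS420 gray
        CS310 gray
        CS310 black
      CS420 black
    CS120 black
    CS210 gray
      CS230 gray
      CS230 black
      CS210→CS470: CS470 is gray → back edge
First back edge: CS210 → CS470.

CS210->CS470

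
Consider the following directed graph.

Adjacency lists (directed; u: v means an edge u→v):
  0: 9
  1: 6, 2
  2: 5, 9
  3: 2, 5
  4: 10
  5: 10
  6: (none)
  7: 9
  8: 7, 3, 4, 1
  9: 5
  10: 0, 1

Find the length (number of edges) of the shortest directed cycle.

For each vertex v, BFS finds the shortest path from v back to v.
The shortest such closed walk is 1 → 2 → 5 → 10 → 1, length 4.

4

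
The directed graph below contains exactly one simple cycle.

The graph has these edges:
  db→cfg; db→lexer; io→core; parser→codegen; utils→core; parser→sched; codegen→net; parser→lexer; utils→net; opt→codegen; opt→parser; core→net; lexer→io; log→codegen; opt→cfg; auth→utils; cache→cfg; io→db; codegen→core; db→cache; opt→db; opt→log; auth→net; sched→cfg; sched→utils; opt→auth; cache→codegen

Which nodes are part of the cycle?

db, io, lexer

DFS with gray/black marking from db:
db gray
  lexer gray
    io gray
      io→db: db is gray → back edge
Back edge closes the cycle db → lexer → io → db; its vertices are {db, io, lexer}.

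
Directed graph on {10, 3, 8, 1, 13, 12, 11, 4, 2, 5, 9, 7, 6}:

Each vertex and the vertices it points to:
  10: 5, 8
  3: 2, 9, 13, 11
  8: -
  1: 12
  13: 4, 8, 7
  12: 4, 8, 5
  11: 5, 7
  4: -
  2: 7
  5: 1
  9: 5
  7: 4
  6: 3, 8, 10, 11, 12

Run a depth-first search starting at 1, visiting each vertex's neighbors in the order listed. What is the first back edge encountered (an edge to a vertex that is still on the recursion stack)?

5→1

DFS from 1 (visiting each vertex's neighbors in the order listed); mark gray on enter, black on exit:
1 gray
  12 gray
    4 gray
    4 black
    8 gray
    8 black
    5 gray
      5→1: 1 is gray → back edge
First back edge: 5 → 1.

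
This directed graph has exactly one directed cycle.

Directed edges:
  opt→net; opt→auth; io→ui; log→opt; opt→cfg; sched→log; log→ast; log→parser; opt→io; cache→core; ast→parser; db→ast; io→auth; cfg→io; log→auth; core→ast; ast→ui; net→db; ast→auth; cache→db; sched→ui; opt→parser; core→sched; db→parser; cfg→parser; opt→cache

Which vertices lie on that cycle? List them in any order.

DFS with gray/black marking from opt:
opt gray
  net gray
    db gray
      parser gray
      parser black
      ast gray
        auth gray
        auth black
        ui gray
        ui black
        ast→parser: parser black — skip
      ast black
    db black
  net black
  cfg gray
    io gray
      io→ui: ui black — skip
      io→auth: auth black — skip
    io black
    cfg→parser: parser black — skip
  cfg black
  opt→auth: auth black — skip
  opt→io: io black — skip
  opt→parser: parser black — skip
  cache gray
    cache→db: db black — skip
    core gray
      sched gray
        log gray
          log→parser: parser black — skip
          log→opt: opt is gray → back edge
Back edge closes the cycle opt → cache → core → sched → log → opt; its vertices are {log, opt, core, cache, sched}.

log, opt, core, cache, sched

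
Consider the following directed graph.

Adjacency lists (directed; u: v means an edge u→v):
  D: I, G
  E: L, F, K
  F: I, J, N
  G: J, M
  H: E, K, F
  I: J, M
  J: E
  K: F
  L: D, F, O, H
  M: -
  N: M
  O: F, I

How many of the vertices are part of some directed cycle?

10

A vertex is on a directed cycle iff it belongs to a strongly connected component of size ≥ 2 (or has a self-loop).
The vertices on cycles are {D, E, F, G, H, I, J, K, L, O} — 10 in total.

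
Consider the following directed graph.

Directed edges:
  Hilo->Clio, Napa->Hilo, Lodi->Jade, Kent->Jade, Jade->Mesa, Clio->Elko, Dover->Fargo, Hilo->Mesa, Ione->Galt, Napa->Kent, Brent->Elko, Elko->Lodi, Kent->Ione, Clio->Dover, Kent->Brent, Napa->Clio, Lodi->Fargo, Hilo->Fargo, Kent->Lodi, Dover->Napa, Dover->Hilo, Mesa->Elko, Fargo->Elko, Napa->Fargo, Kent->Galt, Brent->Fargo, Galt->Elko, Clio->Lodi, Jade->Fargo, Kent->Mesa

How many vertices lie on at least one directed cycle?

A vertex is on a directed cycle iff it belongs to a strongly connected component of size ≥ 2 (or has a self-loop).
The vertices on cycles are {Clio, Elko, Hilo, Jade, Lodi, Mesa, Napa, Dover, Fargo} — 9 in total.

9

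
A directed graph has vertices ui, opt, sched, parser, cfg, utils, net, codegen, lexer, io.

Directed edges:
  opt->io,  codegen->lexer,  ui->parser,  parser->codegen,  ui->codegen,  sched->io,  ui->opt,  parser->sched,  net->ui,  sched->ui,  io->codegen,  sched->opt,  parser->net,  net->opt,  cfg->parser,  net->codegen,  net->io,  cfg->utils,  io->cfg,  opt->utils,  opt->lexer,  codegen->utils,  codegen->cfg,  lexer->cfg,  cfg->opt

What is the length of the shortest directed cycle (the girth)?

3

For each vertex v, BFS finds the shortest path from v back to v.
The shortest such closed walk is parser → net → ui → parser, length 3.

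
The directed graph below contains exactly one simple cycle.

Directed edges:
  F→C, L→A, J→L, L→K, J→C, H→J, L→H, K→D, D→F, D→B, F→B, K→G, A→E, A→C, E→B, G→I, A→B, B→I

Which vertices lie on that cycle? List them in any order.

DFS with gray/black marking from L:
L gray
  K gray
    G gray
      I gray
      I black
    G black
    D gray
      F gray
        B gray
          B→I: I black — skip
        B black
        C gray
        C black
      F black
      D→B: B black — skip
    D black
  K black
  A gray
    A→C: C black — skip
    A→B: B black — skip
    E gray
      E→B: B black — skip
    E black
  A black
  H gray
    J gray
      J→L: L is gray → back edge
Back edge closes the cycle L → H → J → L; its vertices are {H, J, L}.

H, J, L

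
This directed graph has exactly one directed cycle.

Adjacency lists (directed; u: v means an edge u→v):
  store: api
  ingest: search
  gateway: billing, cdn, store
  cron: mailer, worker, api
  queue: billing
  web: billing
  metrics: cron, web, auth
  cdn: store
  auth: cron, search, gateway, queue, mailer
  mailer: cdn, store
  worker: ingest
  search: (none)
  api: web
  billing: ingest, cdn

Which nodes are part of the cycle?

api, cdn, web, store, billing

DFS with gray/black marking from api:
api gray
  web gray
    billing gray
      ingest gray
        search gray
        search black
      ingest black
      cdn gray
        store gray
          store→api: api is gray → back edge
Back edge closes the cycle api → web → billing → cdn → store → api; its vertices are {api, cdn, web, store, billing}.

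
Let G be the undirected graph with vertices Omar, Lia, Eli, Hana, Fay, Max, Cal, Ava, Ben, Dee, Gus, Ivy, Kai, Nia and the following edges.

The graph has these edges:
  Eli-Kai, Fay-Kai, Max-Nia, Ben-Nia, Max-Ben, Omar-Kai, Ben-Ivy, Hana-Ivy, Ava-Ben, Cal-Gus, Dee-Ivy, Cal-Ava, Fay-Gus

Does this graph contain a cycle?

Yes

DFS, tracking each vertex's parent; an edge to a visited non-parent vertex closes a cycle.
Start from Ava:
visit Ava (parent –)
  visit Cal (parent Ava)
    Cal–Ava: parent, skip
    visit Gus (parent Cal)
      Gus–Cal: parent, skip
      visit Fay (parent Gus)
        Fay–Gus: parent, skip
        visit Kai (parent Fay)
          visit Eli (parent Kai)
            Eli–Kai: parent, skip
          Kai–Fay: parent, skip
          visit Omar (parent Kai)
            Omar–Kai: parent, skip
  visit Ben (parent Ava)
    visit Nia (parent Ben)
      visit Max (parent Nia)
        Max–Ben: Ben visited and ≠ parent → cycle
Cycle: Ben – Nia – Max – Ben.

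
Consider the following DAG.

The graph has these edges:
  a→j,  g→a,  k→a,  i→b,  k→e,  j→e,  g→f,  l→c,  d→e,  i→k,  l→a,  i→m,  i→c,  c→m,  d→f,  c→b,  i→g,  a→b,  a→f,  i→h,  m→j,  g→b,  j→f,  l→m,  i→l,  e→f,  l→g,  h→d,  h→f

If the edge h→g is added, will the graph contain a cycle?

No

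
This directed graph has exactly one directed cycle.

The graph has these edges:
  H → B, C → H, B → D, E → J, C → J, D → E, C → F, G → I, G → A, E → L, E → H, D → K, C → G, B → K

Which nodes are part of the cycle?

B, D, E, H

DFS with gray/black marking from H:
H gray
  B gray
    D gray
      E gray
        J gray
        J black
        L gray
        L black
        E→H: H is gray → back edge
Back edge closes the cycle H → B → D → E → H; its vertices are {B, D, E, H}.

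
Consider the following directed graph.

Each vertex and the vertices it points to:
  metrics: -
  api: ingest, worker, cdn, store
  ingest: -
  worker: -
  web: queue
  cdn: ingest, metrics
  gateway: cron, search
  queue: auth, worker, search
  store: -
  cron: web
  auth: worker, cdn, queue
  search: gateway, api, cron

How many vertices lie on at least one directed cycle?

6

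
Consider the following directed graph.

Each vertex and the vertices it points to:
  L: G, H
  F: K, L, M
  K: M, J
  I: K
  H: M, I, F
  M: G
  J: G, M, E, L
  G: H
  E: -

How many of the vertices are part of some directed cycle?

8

A vertex is on a directed cycle iff it belongs to a strongly connected component of size ≥ 2 (or has a self-loop).
The vertices on cycles are {F, G, H, I, J, K, L, M} — 8 in total.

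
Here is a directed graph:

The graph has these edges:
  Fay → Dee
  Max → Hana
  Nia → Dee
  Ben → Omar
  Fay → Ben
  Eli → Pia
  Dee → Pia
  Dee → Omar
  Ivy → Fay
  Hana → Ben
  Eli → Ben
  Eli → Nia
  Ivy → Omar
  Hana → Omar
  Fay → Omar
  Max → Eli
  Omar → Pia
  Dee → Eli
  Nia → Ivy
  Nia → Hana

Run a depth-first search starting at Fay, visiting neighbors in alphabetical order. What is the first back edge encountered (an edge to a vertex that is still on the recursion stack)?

DFS from Fay (visiting neighbors in alphabetical order); mark gray on enter, black on exit:
Fay gray
  Ben gray
    Omar gray
      Pia gray
      Pia black
    Omar black
  Ben black
  Dee gray
    Eli gray
      Eli→Ben: Ben black — skip
      Nia gray
        Nia→Dee: Dee is gray → back edge
First back edge: Nia → Dee.

Nia→Dee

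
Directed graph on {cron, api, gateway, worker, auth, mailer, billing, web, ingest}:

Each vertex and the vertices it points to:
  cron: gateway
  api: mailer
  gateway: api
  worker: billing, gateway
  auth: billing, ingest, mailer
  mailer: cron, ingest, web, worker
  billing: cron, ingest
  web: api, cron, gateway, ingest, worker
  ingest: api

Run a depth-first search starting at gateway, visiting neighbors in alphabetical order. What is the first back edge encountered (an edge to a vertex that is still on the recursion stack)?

cron->gateway

DFS from gateway (visiting neighbors in alphabetical order); mark gray on enter, black on exit:
gateway gray
  api gray
    mailer gray
      cron gray
        cron→gateway: gateway is gray → back edge
First back edge: cron → gateway.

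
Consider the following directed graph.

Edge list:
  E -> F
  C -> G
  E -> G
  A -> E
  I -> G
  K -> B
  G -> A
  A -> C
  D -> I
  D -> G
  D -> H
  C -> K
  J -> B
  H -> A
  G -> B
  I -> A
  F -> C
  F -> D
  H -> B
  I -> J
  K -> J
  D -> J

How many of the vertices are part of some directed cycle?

A vertex is on a directed cycle iff it belongs to a strongly connected component of size ≥ 2 (or has a self-loop).
The vertices on cycles are {A, C, D, E, F, G, H, I} — 8 in total.

8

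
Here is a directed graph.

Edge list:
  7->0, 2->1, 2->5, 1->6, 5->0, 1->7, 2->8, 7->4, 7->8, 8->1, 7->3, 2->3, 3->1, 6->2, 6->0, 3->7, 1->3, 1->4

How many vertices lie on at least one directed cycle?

6

A vertex is on a directed cycle iff it belongs to a strongly connected component of size ≥ 2 (or has a self-loop).
The vertices on cycles are {1, 2, 3, 6, 7, 8} — 6 in total.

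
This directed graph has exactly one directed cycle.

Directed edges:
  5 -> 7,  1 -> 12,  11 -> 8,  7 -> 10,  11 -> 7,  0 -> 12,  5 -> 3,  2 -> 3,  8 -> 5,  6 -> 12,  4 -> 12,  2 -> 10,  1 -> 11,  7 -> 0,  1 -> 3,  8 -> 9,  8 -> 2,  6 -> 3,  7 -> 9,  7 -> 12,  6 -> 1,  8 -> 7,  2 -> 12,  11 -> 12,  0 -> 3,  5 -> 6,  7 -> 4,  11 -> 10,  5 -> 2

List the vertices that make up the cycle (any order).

1, 5, 6, 8, 11

DFS with gray/black marking from 6:
6 gray
  1 gray
    12 gray
    12 black
    11 gray
      8 gray
        9 gray
        9 black
        2 gray
          3 gray
          3 black
          10 gray
          10 black
          2→12: 12 black — skip
        2 black
        5 gray
          5→6: 6 is gray → back edge
Back edge closes the cycle 6 → 1 → 11 → 8 → 5 → 6; its vertices are {1, 5, 6, 8, 11}.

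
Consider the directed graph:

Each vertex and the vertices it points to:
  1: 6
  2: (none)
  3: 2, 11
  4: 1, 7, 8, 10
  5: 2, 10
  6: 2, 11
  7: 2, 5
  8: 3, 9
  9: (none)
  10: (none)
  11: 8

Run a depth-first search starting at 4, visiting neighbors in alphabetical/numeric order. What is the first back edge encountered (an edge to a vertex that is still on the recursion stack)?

DFS from 4 (visiting neighbors in alphabetical/numeric order); mark gray on enter, black on exit:
4 gray
  1 gray
    6 gray
      2 gray
      2 black
      11 gray
        8 gray
          3 gray
            3→2: 2 black — skip
            3→11: 11 is gray → back edge
First back edge: 3 → 11.

3->11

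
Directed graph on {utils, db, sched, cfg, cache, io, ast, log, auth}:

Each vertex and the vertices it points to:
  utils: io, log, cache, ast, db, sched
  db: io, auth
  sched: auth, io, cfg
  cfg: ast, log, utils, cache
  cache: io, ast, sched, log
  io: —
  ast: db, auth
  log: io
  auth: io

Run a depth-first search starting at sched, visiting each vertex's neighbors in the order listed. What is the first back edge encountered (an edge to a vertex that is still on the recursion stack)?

cache→sched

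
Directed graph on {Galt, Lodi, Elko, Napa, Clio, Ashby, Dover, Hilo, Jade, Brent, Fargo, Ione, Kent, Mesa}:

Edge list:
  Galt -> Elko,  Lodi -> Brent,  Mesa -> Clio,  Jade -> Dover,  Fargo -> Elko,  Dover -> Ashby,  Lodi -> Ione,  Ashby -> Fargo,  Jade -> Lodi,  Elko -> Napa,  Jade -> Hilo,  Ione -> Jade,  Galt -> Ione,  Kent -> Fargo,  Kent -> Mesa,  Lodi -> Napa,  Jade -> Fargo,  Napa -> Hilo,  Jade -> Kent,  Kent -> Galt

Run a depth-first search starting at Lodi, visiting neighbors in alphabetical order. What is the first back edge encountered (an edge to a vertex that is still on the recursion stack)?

Galt→Ione

DFS from Lodi (visiting neighbors in alphabetical order); mark gray on enter, black on exit:
Lodi gray
  Brent gray
  Brent black
  Ione gray
    Jade gray
      Dover gray
        Ashby gray
          Fargo gray
            Elko gray
              Napa gray
                Hilo gray
                Hilo black
              Napa black
            Elko black
          Fargo black
        Ashby black
      Dover black
      Jade→Fargo: Fargo black — skip
      Jade→Hilo: Hilo black — skip
      Kent gray
        Kent→Fargo: Fargo black — skip
        Galt gray
          Galt→Elko: Elko black — skip
          Galt→Ione: Ione is gray → back edge
First back edge: Galt → Ione.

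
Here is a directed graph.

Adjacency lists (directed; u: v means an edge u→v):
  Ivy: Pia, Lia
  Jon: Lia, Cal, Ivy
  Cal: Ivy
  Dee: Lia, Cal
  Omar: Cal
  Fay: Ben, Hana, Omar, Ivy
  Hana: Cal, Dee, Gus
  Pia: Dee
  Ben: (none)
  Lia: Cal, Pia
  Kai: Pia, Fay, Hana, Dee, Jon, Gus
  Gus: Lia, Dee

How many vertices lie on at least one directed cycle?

5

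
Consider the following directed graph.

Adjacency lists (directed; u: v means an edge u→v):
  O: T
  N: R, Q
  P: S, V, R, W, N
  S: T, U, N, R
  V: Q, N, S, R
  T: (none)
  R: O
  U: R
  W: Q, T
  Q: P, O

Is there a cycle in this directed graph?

DFS with white/gray/black marking, starting from W:
W gray
  Q gray
    P gray
      S gray
        T gray
        T black
        U gray
          R gray
            O gray
              O→T: T black — skip
            O black
          R black
        U black
        N gray
          N→R: R black — skip
          N→Q: Q is gray → back edge
Back edge found, so a cycle exists: Q → P → S → N → Q.

Yes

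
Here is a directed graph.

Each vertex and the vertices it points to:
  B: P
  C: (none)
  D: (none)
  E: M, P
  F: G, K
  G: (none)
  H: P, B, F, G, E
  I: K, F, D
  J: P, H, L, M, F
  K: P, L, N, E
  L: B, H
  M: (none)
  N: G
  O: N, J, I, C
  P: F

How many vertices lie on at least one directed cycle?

7

A vertex is on a directed cycle iff it belongs to a strongly connected component of size ≥ 2 (or has a self-loop).
The vertices on cycles are {B, E, F, H, K, L, P} — 7 in total.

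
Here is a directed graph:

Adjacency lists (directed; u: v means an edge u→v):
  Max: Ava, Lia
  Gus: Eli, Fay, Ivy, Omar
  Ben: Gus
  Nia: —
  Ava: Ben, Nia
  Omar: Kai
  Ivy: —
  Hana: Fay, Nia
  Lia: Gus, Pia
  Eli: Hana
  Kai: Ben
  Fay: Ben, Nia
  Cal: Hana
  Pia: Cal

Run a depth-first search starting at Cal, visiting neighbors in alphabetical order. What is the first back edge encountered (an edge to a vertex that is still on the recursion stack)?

DFS from Cal (visiting neighbors in alphabetical order); mark gray on enter, black on exit:
Cal gray
  Hana gray
    Fay gray
      Ben gray
        Gus gray
          Eli gray
            Eli→Hana: Hana is gray → back edge
First back edge: Eli → Hana.

Eli->Hana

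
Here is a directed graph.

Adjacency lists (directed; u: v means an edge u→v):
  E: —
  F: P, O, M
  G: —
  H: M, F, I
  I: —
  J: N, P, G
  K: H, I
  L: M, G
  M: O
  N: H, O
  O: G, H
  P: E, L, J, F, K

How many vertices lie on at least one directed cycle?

A vertex is on a directed cycle iff it belongs to a strongly connected component of size ≥ 2 (or has a self-loop).
The vertices on cycles are {F, H, J, K, L, M, N, O, P} — 9 in total.

9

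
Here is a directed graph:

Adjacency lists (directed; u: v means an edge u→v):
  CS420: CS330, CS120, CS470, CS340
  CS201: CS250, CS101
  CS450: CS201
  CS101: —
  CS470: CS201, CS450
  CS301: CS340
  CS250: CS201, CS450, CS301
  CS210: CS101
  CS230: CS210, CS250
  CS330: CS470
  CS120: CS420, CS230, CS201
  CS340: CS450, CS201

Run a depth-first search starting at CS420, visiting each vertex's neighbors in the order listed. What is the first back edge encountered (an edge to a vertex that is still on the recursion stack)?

CS250->CS201

DFS from CS420 (visiting each vertex's neighbors in the order listed); mark gray on enter, black on exit:
CS420 gray
  CS330 gray
    CS470 gray
      CS201 gray
        CS250 gray
          CS250→CS201: CS201 is gray → back edge
First back edge: CS250 → CS201.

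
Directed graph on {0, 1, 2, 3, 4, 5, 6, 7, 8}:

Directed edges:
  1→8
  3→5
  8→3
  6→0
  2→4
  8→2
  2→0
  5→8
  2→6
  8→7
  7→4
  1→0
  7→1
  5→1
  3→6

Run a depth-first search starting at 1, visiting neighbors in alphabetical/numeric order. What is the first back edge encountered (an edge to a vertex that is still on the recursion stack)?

5→1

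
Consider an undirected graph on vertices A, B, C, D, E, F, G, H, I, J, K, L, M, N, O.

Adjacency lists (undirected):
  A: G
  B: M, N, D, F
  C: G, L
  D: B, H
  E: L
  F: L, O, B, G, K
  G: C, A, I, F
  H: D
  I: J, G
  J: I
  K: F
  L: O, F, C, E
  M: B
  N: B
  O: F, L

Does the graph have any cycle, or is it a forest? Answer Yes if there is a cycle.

DFS, tracking each vertex's parent; an edge to a visited non-parent vertex closes a cycle.
Start from G:
visit G (parent –)
  visit C (parent G)
    C–G: parent, skip
    visit L (parent C)
      visit O (parent L)
        visit F (parent O)
          F–L: L visited and ≠ parent → cycle
Cycle: L – O – F – L.

Yes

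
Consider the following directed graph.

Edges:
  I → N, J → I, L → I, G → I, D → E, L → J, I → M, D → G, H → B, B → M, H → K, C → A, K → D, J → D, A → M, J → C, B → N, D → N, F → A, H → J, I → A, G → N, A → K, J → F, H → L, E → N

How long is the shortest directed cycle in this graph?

5

For each vertex v, BFS finds the shortest path from v back to v.
The shortest such closed walk is A → K → D → G → I → A, length 5.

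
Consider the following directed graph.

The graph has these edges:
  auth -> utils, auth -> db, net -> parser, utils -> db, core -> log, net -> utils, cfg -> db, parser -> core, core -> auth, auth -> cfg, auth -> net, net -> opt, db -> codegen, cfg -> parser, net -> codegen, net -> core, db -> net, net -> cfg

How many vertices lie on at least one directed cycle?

7

A vertex is on a directed cycle iff it belongs to a strongly connected component of size ≥ 2 (or has a self-loop).
The vertices on cycles are {db, cfg, net, auth, core, utils, parser} — 7 in total.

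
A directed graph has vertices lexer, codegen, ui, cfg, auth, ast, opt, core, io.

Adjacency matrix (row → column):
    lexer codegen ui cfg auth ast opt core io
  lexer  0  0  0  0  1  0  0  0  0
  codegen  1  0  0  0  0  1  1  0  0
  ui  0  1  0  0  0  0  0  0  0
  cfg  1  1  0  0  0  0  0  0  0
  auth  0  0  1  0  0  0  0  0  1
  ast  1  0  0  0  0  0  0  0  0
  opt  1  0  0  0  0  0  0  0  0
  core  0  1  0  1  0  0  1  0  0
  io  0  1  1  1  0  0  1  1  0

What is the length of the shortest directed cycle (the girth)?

4

For each vertex v, BFS finds the shortest path from v back to v.
The shortest such closed walk is auth → io → opt → lexer → auth, length 4.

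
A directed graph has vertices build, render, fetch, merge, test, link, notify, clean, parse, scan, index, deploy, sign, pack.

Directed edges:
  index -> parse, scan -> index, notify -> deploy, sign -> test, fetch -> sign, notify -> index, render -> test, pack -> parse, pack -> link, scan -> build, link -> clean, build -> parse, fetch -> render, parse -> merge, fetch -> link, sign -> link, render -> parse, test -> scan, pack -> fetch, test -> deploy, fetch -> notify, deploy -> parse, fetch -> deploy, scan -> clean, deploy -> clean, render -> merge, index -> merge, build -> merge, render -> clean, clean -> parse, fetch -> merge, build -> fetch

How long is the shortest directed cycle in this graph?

5

For each vertex v, BFS finds the shortest path from v back to v.
The shortest such closed walk is fetch → render → test → scan → build → fetch, length 5.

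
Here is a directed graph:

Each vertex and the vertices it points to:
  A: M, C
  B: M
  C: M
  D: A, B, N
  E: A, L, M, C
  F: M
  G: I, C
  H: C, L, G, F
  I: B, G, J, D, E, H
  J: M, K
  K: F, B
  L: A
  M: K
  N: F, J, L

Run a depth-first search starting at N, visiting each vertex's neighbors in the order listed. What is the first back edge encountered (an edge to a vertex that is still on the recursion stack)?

DFS from N (visiting each vertex's neighbors in the order listed); mark gray on enter, black on exit:
N gray
  F gray
    M gray
      K gray
        K→F: F is gray → back edge
First back edge: K → F.

K→F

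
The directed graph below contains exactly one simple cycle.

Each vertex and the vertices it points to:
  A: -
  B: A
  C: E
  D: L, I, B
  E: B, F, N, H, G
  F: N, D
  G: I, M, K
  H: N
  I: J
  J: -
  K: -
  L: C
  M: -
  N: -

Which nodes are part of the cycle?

C, D, E, F, L

DFS with gray/black marking from E:
E gray
  B gray
    A gray
    A black
  B black
  F gray
    N gray
    N black
    D gray
      L gray
        C gray
          C→E: E is gray → back edge
Back edge closes the cycle E → F → D → L → C → E; its vertices are {C, D, E, F, L}.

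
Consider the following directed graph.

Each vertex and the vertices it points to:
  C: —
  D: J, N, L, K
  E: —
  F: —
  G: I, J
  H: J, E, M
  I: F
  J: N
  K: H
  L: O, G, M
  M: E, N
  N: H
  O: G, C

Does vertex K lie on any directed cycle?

No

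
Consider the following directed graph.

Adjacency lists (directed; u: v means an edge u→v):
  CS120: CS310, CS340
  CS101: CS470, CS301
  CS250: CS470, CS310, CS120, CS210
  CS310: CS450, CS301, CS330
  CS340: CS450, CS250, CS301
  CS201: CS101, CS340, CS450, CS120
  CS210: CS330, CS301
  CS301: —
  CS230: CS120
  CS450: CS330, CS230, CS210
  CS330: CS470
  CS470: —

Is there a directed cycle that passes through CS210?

CS210 lies on a cycle iff there is a path from CS210 back to itself.
Exploring from CS210, it never reaches itself; equivalently, its strongly connected component is a singleton.

No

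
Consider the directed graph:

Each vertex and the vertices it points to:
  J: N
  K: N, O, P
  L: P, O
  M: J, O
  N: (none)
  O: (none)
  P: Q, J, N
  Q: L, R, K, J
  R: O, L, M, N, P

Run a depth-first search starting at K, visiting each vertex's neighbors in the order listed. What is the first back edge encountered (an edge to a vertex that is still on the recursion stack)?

L→P

DFS from K (visiting each vertex's neighbors in the order listed); mark gray on enter, black on exit:
K gray
  N gray
  N black
  O gray
  O black
  P gray
    Q gray
      L gray
        L→P: P is gray → back edge
First back edge: L → P.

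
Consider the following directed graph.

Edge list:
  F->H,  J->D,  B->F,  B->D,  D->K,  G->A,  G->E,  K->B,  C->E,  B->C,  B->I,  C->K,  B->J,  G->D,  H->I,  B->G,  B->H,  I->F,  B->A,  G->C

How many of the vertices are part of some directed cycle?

9

A vertex is on a directed cycle iff it belongs to a strongly connected component of size ≥ 2 (or has a self-loop).
The vertices on cycles are {B, C, D, F, G, H, I, J, K} — 9 in total.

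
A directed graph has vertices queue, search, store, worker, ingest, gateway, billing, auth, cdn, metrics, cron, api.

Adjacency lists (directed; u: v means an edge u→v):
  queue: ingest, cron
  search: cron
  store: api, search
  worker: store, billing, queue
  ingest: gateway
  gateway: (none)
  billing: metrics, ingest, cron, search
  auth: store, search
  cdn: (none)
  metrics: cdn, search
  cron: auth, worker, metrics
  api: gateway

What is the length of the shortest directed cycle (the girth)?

3

For each vertex v, BFS finds the shortest path from v back to v.
The shortest such closed walk is cron → worker → queue → cron, length 3.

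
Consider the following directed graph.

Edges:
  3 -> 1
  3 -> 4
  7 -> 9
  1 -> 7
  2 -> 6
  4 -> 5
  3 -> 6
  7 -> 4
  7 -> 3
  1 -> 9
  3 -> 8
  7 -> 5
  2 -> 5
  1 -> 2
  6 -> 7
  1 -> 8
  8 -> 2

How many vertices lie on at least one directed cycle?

6

A vertex is on a directed cycle iff it belongs to a strongly connected component of size ≥ 2 (or has a self-loop).
The vertices on cycles are {1, 2, 3, 6, 7, 8} — 6 in total.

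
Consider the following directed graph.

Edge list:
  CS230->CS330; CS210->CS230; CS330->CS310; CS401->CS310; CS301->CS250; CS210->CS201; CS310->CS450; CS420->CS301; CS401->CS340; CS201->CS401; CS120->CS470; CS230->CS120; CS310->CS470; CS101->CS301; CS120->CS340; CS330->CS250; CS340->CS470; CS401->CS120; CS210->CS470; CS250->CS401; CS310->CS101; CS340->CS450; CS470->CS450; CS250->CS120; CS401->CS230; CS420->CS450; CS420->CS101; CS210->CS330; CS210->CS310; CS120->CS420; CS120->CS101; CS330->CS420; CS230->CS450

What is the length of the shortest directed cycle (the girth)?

4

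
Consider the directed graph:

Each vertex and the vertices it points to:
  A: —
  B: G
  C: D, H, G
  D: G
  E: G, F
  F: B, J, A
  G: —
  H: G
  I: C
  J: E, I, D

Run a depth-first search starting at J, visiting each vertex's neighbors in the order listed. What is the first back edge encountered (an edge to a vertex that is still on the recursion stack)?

DFS from J (visiting each vertex's neighbors in the order listed); mark gray on enter, black on exit:
J gray
  E gray
    G gray
    G black
    F gray
      B gray
        B→G: G black — skip
      B black
      F→J: J is gray → back edge
First back edge: F → J.

F→J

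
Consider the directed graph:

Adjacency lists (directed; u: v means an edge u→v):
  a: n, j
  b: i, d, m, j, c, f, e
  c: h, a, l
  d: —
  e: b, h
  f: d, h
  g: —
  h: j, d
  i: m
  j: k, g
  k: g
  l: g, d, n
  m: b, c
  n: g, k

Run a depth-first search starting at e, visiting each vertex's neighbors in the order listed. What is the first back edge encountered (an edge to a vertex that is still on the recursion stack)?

DFS from e (visiting each vertex's neighbors in the order listed); mark gray on enter, black on exit:
e gray
  b gray
    i gray
      m gray
        m→b: b is gray → back edge
First back edge: m → b.

m->b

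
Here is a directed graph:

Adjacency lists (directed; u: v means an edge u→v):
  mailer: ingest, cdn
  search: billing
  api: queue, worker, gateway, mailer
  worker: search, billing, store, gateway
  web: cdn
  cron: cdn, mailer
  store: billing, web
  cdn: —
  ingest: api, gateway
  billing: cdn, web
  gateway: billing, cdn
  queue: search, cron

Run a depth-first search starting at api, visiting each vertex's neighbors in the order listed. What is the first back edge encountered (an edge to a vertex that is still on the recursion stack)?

ingest→api

DFS from api (visiting each vertex's neighbors in the order listed); mark gray on enter, black on exit:
api gray
  queue gray
    search gray
      billing gray
        cdn gray
        cdn black
        web gray
          web→cdn: cdn black — skip
        web black
      billing black
    search black
    cron gray
      cron→cdn: cdn black — skip
      mailer gray
        ingest gray
          ingest→api: api is gray → back edge
First back edge: ingest → api.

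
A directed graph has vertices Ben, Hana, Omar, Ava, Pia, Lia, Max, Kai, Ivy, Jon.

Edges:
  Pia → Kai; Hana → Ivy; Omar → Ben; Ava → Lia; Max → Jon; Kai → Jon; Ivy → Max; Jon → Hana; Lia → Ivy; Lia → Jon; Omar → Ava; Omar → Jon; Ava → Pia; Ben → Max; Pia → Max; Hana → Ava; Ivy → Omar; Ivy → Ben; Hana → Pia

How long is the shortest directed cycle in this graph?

4

For each vertex v, BFS finds the shortest path from v back to v.
The shortest such closed walk is Hana → Ivy → Omar → Jon → Hana, length 4.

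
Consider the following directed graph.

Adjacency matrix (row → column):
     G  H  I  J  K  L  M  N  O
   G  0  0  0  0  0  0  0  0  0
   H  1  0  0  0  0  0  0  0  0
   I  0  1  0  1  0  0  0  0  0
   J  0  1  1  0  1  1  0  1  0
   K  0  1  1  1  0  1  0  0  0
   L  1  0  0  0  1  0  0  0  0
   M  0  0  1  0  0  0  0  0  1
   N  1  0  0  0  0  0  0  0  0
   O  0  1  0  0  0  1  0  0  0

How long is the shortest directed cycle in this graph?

For each vertex v, BFS finds the shortest path from v back to v.
The shortest such closed walk is I → J → I, length 2.

2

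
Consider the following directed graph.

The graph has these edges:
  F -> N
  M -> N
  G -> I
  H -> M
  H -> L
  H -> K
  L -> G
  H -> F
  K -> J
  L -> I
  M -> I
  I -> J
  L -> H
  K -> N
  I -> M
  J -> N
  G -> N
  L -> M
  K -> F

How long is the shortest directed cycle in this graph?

2

For each vertex v, BFS finds the shortest path from v back to v.
The shortest such closed walk is L → H → L, length 2.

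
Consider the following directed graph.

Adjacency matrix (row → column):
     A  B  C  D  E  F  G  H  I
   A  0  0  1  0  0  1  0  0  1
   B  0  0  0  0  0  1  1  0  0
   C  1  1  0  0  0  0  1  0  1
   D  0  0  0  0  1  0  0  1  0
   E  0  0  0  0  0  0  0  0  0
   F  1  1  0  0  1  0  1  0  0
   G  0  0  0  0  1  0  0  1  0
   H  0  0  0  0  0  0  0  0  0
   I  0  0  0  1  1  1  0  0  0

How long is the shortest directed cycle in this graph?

2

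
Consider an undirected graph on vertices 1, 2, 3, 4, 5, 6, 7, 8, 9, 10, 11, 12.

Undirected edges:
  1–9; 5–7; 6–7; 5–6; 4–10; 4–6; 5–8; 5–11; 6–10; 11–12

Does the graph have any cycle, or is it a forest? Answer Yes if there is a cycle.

Yes

DFS, tracking each vertex's parent; an edge to a visited non-parent vertex closes a cycle.
Start from 4:
visit 4 (parent –)
  visit 10 (parent 4)
    10–4: parent, skip
    visit 6 (parent 10)
      6–4: 4 visited and ≠ parent → cycle
Cycle: 4 – 10 – 6 – 4.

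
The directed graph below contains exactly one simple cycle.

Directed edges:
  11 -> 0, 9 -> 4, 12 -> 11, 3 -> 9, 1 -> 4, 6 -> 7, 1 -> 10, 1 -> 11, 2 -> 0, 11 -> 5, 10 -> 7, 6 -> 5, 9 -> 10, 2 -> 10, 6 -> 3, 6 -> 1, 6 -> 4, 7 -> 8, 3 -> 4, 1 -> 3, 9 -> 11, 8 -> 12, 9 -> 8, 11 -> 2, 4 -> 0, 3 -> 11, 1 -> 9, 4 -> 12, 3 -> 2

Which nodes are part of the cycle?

DFS with gray/black marking from 11:
11 gray
  0 gray
  0 black
  2 gray
    2→0: 0 black — skip
    10 gray
      7 gray
        8 gray
          12 gray
            12→11: 11 is gray → back edge
Back edge closes the cycle 11 → 2 → 10 → 7 → 8 → 12 → 11; its vertices are {2, 7, 8, 10, 11, 12}.

2, 7, 8, 10, 11, 12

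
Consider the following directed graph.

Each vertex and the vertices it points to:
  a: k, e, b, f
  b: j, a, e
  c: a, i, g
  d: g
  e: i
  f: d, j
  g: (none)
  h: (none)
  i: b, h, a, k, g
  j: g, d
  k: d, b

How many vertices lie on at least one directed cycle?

5

A vertex is on a directed cycle iff it belongs to a strongly connected component of size ≥ 2 (or has a self-loop).
The vertices on cycles are {a, b, e, i, k} — 5 in total.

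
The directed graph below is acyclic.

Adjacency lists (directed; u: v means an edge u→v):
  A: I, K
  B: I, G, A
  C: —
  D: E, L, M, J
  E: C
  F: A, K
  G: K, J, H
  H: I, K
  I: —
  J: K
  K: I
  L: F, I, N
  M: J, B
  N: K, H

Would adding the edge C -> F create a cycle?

Adding C→F creates a cycle iff F can already reach C.
Explore from F: no path reaches C. The graph stays acyclic.

No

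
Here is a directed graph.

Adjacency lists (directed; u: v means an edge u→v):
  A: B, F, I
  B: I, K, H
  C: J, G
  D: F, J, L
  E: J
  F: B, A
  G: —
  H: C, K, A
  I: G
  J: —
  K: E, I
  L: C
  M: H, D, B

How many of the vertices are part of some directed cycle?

4

A vertex is on a directed cycle iff it belongs to a strongly connected component of size ≥ 2 (or has a self-loop).
The vertices on cycles are {A, B, F, H} — 4 in total.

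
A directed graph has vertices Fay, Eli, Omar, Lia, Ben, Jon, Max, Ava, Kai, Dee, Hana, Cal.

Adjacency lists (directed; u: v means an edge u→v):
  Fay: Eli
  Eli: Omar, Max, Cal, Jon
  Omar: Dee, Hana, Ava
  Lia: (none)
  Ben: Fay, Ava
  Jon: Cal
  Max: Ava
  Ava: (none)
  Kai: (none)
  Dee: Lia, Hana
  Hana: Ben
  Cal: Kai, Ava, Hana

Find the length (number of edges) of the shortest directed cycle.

5

For each vertex v, BFS finds the shortest path from v back to v.
The shortest such closed walk is Eli → Omar → Hana → Ben → Fay → Eli, length 5.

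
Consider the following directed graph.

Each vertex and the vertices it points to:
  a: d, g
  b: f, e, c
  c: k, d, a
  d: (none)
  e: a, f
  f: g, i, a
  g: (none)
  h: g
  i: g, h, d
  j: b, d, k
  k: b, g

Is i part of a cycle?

No

i lies on a cycle iff there is a path from i back to itself.
Exploring from i, it never reaches itself; equivalently, its strongly connected component is a singleton.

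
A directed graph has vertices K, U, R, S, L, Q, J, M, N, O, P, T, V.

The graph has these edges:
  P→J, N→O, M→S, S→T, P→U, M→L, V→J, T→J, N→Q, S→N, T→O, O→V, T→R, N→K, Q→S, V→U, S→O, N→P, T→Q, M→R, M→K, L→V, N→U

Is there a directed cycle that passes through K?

K lies on a cycle iff there is a path from K back to itself.
Exploring from K, it never reaches itself; equivalently, its strongly connected component is a singleton.

No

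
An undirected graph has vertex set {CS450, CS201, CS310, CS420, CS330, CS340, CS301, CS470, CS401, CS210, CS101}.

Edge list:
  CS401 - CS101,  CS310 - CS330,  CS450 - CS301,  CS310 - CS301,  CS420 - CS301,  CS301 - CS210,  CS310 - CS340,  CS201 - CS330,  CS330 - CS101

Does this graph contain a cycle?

No

DFS, tracking each vertex's parent; an edge to a visited non-parent vertex closes a cycle.
Start from CS330:
visit CS330 (parent –)
  visit CS101 (parent CS330)
    CS101–CS330: parent, skip
    visit CS401 (parent CS101)
      CS401–CS101: parent, skip
  visit CS310 (parent CS330)
    visit CS340 (parent CS310)
      CS340–CS310: parent, skip
    CS310–CS330: parent, skip
    visit CS301 (parent CS310)
      visit CS420 (parent CS301)
        CS420–CS301: parent, skip
      visit CS450 (parent CS301)
        CS450–CS301: parent, skip
      CS301–CS310: parent, skip
      visit CS210 (parent CS301)
        CS210–CS301: parent, skip
  visit CS201 (parent CS330)
    CS201–CS330: parent, skip
visit CS470 (parent –)
No non-parent visited neighbor found — the graph is a forest.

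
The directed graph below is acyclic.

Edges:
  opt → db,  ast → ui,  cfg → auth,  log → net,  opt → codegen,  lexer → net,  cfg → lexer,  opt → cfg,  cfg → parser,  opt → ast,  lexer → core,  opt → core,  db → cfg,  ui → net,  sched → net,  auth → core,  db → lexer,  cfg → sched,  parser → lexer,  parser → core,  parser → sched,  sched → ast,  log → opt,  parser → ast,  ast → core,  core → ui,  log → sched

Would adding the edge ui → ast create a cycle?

Yes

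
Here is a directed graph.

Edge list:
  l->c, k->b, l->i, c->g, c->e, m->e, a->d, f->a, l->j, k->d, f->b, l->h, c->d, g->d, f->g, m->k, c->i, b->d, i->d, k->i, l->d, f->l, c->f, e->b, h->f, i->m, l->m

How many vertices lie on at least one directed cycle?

7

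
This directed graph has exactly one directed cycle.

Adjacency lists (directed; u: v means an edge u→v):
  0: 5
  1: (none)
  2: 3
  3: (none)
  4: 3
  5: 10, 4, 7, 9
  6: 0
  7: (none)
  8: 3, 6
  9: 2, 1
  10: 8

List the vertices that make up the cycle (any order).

0, 5, 6, 8, 10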